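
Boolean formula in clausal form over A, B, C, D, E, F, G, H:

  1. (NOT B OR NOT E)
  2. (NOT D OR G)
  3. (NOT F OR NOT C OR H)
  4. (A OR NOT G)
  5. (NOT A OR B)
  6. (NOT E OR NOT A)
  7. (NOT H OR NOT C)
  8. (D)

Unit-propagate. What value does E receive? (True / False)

False

(D) stands alone — D = True.
From (NOT D OR G) and D = True: G = True.
From (A OR NOT G) and G = True: A = True.
In (NOT A OR B), NOT A is now false; B must hold, so B = True.
(NOT E OR NOT B): since B = True, the clause reduces to (NOT E). E = False.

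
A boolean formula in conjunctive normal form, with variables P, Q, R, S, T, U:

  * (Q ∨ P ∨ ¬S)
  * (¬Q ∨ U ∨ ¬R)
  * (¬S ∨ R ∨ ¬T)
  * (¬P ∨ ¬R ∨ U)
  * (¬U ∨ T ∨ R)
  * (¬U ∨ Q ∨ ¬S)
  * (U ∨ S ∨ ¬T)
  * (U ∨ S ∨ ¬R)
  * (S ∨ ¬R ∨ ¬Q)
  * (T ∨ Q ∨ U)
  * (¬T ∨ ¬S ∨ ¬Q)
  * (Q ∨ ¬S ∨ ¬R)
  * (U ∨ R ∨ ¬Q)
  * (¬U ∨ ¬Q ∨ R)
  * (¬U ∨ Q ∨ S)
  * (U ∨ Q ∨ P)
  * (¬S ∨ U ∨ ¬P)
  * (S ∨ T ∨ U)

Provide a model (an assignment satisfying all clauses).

P=0  Q=1  R=1  S=1  T=0  U=1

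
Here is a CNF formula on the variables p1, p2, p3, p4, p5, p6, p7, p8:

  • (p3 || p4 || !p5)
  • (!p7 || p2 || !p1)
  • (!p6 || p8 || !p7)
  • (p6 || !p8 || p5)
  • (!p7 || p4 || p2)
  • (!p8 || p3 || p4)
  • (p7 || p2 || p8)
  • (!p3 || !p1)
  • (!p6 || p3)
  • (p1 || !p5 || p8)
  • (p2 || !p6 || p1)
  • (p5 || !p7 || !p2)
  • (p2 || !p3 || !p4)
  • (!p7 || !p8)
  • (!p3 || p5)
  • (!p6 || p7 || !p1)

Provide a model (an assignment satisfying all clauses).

p1=F, p2=T, p3=T, p4=F, p5=T, p6=F, p7=F, p8=T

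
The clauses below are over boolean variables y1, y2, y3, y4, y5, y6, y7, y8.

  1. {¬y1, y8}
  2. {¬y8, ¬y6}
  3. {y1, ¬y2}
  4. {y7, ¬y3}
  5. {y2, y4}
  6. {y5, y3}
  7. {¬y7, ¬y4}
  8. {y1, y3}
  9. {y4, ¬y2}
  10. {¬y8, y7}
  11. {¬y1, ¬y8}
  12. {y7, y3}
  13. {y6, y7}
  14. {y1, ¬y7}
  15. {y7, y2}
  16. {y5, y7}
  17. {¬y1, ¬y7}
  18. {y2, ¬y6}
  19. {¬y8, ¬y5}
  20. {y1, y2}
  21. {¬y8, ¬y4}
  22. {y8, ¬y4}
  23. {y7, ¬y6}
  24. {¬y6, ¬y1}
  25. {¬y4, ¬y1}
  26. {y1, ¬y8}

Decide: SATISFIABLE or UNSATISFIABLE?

y1 = True:
  propagation gives y8=True; an empty clause results — contradiction.
y1 = False:
  propagation gives y2=False; an empty clause results — contradiction.
Every branch closes, so no satisfying assignment exists.

UNSATISFIABLE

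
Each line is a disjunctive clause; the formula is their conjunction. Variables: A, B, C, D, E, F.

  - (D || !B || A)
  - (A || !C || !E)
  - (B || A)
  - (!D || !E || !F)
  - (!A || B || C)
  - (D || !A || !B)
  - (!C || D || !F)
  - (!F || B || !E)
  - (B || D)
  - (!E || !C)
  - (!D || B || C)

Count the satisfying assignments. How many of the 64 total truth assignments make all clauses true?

12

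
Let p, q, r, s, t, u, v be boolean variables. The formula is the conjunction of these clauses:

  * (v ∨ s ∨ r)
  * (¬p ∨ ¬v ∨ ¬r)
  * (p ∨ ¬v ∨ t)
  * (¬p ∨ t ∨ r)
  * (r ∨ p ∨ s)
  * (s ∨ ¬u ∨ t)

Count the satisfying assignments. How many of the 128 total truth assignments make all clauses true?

60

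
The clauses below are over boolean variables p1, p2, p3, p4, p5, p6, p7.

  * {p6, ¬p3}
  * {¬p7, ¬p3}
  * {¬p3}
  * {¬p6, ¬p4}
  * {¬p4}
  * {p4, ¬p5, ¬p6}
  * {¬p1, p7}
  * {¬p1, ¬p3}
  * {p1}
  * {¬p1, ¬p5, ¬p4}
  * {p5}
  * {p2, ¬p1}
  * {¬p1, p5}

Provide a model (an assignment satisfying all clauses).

p1 = T, p2 = T, p3 = F, p4 = F, p5 = T, p6 = F, p7 = T

The clause (¬p3) is unit: p3 must be False.
Unit propagation: (¬p4) forces p4 = False.
Unit propagation: (p1) forces p1 = True.
(p7) is a unit clause, so p7 = True.
The clause (p5) is unit: p5 must be True.
(¬p6) is a unit clause, so p6 = False.
(p2) is a unit clause, so p2 = True.
Every clause has at least one true literal under this assignment.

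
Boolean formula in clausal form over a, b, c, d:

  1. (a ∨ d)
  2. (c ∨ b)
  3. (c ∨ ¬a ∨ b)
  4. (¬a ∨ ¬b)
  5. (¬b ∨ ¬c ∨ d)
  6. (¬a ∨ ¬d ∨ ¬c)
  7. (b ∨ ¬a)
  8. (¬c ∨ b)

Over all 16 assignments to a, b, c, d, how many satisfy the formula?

2

The models are:
  a=F b=T c=F d=T
  a=F b=T c=T d=T
That's 2 in total.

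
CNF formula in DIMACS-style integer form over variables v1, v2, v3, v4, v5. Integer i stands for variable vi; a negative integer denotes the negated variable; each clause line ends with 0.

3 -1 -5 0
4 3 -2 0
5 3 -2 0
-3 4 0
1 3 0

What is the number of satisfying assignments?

10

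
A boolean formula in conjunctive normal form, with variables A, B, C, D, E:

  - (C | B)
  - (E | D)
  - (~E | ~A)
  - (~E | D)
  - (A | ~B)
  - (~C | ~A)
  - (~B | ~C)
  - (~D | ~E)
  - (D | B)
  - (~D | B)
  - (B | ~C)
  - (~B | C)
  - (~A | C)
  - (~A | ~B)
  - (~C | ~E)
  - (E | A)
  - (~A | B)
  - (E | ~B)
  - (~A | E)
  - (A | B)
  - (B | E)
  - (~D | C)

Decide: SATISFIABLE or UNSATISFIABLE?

UNSATISFIABLE

B = True:
  propagation gives A=True; an empty clause results — contradiction.
B = False:
  propagation gives C=True; an empty clause results — contradiction.
Every branch closes, so no satisfying assignment exists.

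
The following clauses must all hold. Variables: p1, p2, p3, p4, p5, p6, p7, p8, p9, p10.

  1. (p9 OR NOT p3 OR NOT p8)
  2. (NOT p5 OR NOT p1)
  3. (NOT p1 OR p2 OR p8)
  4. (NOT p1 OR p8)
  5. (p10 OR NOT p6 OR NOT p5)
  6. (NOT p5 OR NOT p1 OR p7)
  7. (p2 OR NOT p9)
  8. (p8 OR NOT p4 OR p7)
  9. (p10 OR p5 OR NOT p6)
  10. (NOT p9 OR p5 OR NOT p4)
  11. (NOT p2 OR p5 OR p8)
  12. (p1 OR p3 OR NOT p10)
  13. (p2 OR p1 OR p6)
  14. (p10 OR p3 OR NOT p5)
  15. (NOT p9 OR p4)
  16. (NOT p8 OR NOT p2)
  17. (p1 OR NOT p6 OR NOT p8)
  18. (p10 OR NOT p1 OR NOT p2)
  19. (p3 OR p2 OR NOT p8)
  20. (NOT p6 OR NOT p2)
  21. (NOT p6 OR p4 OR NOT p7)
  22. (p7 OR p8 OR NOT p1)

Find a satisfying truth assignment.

Branch on p1: take p1 = False.
For the remaining variables, p2 = False, p3 = True, p4 = True, p5 = True, p6 = True, p7 = True, p8 = False, p9 = False, p10 = True works.

p1 = F  p2 = F  p3 = T  p4 = T  p5 = T  p6 = T  p7 = T  p8 = F  p9 = F  p10 = T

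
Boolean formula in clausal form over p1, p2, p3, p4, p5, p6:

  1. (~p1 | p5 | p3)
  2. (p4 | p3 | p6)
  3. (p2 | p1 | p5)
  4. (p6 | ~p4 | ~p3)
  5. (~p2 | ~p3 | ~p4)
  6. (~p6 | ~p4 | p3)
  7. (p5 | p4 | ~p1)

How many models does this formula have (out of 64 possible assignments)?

Case analysis on p3 and p4:
  p3=1, p4=1: remaining (p1,p2,p5,p6) ∈ {(0,0,1,1); (1,0,0,1); (1,0,1,1)} — 3.
  p3=1, p4=0: p6 free; 5 ways for (p1,p2,p5) × 2^1 = 10.
  p3=0, p4=1: 5 of the 16 assignments to (p1,p2,p5,p6) work.
  p3=0, p4=0: 5 of the 16 assignments to (p1,p2,p5,p6) work.
Total: 3 + 10 + 5 + 5 = 23.

23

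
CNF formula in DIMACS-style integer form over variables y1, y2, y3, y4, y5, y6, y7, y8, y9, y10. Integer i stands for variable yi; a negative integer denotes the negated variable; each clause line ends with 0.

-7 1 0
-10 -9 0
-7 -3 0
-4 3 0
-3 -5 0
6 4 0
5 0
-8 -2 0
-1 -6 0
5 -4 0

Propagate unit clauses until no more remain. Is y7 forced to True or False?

Unit clause (y5) sets y5 = True.
In (~y3 \/ ~y5), ~y5 is now false; ~y3 must hold, so y3 = False.
(y3 \/ ~y4) with y3 = False leaves only ~y4, so y4 = False.
In (y6 \/ y4), y4 is now false; y6 must hold, so y6 = True.
From (~y6 \/ ~y1) and y6 = True: y1 = False.
(~y7 \/ y1): since y1 = False, the clause reduces to (~y7). y7 = False.

False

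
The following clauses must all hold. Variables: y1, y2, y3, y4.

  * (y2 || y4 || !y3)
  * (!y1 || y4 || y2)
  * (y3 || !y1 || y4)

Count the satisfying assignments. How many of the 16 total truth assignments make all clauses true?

Split on y4, then y1.
  y4=1, y1=1: remaining (y2,y3) ∈ {(0,0); (0,1); (1,0); (1,1)} — 4.
  y4=1, y1=0: remaining (y2,y3) ∈ {(0,0); (0,1); (1,0); (1,1)} — 4.
  y4=0, y1=1: remaining (y2,y3) ∈ {(1,1)} — 1.
  y4=0, y1=0: remaining (y2,y3) ∈ {(0,0); (1,0); (1,1)} — 3.
Total: 4 + 4 + 1 + 3 = 12.

12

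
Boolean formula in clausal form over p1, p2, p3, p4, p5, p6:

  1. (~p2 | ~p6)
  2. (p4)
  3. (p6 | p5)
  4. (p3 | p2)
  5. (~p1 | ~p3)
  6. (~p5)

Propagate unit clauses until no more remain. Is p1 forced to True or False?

Unit clause (p4) sets p4 = True.
Unit clause (~p5) sets p5 = False.
(p5 | p6): since p5 = False, the clause reduces to (p6). p6 = True.
(~p6 | ~p2) with p6 = True leaves only ~p2, so p2 = False.
In (p2 | p3), p2 is now false; p3 must hold, so p3 = True.
From (~p1 | ~p3) and p3 = True: p1 = False.

False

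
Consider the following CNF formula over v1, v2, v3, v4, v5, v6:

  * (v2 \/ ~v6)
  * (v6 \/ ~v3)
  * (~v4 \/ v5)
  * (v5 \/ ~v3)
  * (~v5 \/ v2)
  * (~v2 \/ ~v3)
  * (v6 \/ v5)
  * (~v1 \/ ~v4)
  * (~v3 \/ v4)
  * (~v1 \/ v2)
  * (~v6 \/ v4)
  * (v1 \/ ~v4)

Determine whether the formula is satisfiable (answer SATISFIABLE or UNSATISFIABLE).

SATISFIABLE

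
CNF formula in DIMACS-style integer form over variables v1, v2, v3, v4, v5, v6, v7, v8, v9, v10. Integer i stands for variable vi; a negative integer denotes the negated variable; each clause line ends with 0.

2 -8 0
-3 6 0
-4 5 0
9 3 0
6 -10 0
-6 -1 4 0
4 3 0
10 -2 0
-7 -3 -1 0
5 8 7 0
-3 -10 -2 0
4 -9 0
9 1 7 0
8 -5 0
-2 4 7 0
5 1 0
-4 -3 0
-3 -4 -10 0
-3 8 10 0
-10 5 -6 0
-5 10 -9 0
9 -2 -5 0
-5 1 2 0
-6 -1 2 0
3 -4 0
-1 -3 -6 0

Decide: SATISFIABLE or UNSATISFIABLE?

UNSATISFIABLE

v3 = True:
  propagation gives v6=True, v4=False, v1=False, v9=False; an empty clause results — contradiction.
v3 = False:
  propagation gives v9=True, v4=True; an empty clause results — contradiction.
Every branch closes, so no satisfying assignment exists.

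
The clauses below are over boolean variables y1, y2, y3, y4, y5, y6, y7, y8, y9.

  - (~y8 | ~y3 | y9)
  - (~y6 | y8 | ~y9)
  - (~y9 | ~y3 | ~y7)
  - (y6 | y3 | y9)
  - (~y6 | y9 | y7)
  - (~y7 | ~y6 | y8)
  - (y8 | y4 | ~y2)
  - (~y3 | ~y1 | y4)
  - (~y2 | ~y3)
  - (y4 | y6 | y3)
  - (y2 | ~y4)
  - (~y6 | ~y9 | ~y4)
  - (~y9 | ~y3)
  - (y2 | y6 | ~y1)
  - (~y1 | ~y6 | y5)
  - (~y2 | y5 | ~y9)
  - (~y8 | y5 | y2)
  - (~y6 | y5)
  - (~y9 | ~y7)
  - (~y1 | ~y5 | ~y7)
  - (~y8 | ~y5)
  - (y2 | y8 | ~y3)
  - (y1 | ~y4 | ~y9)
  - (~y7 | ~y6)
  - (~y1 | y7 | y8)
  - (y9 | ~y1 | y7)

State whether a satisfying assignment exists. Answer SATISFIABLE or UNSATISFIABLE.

UNSATISFIABLE

y9 = True:
  y6 = True:
    propagation gives y8=True, y4=False, y5=True; an empty clause results — contradiction.
  y6 = False:
    propagation gives y4=True, y2=True, y5=True, y8=False; an empty clause results — contradiction.
y9 = False:
  y6 = True:
    propagation gives y7=True; an empty clause results — contradiction.
  y6 = False:
    propagation gives y3=True, y8=False, y2=False; an empty clause results — contradiction.
Every branch closes, so no satisfying assignment exists.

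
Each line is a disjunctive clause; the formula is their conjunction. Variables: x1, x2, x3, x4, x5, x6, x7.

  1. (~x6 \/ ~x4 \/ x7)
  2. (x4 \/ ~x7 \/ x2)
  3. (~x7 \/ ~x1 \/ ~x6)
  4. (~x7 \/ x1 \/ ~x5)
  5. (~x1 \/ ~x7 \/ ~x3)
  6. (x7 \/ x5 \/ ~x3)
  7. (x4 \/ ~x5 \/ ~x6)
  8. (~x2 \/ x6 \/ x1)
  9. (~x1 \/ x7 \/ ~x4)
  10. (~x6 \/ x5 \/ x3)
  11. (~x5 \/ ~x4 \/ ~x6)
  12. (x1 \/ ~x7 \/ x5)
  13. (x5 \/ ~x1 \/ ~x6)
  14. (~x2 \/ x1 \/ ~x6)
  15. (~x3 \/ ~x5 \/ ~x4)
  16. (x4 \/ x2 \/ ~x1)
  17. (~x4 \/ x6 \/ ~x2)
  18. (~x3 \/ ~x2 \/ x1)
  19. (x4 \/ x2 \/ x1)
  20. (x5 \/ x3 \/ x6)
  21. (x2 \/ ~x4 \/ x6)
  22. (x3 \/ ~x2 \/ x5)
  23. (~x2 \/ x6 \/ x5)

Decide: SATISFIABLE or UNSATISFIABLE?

Try x1 = True.
The remaining clauses are satisfied by x2 = True, x3 = False, x4 = False, x5 = True, x6 = False, x7 = False.
Every clause has at least one true literal under this assignment.
So x1=True  x2=True  x3=False  x4=False  x5=True  x6=False  x7=False is a satisfying assignment.

SATISFIABLE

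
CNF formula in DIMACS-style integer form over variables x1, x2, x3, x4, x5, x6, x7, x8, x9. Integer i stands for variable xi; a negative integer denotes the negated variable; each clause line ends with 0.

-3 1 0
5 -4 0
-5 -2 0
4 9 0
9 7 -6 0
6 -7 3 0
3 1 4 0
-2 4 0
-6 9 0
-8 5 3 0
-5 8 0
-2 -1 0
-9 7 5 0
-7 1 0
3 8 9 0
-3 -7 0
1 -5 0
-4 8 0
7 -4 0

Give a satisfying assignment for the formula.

x1=True, x2=False, x3=False, x4=False, x5=True, x6=True, x7=False, x8=True, x9=True

Check each clause:
  1. (x1 | ~x3) — x1 is true.
  2. (~x4 | x5) — ~x4 is true.
  3. (~x5 | ~x2) — ~x2 is true.
  4. (x9 | x4) — x9 is true.
  5. (x7 | ~x6 | x9) — x9 is true.
  6. (~x7 | x3 | x6) — ~x7 is true.
  7. (x3 | x1 | x4) — x1 is true.
  8. (x4 | ~x2) — ~x2 is true.
  9. (x9 | ~x6) — x9 is true.
  10. (x3 | x5 | ~x8) — x5 is true.
  11. (x8 | ~x5) — x8 is true.
  12. (~x2 | ~x1) — ~x2 is true.
  13. (x7 | x5 | ~x9) — x5 is true.
  14. (~x7 | x1) — ~x7 is true.
  15. (x3 | x8 | x9) — x8 is true.
  16. (~x7 | ~x3) — ~x7 is true.
  17. (x1 | ~x5) — x1 is true.
  18. (~x4 | x8) — x8 is true.
  19. (x7 | ~x4) — ~x4 is true.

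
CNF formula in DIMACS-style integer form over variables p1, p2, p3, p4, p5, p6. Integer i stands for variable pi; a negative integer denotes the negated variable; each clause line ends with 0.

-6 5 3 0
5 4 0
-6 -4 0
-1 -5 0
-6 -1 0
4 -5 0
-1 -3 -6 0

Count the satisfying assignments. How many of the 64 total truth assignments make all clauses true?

Split on p5, then p6.
  p5=1, p6=1: a clause becomes empty — 0.
  p5=1, p6=0: remaining (p1,p2,p3,p4) ∈ {(0,0,0,1); (0,0,1,1); (0,1,0,1); (0,1,1,1)} — 4.
  p5=0, p6=1: a clause becomes empty — 0.
  p5=0, p6=0: forces p4=1; p1, p2, p3 free → 2^3 = 8.
Total: 0 + 4 + 0 + 8 = 12.

12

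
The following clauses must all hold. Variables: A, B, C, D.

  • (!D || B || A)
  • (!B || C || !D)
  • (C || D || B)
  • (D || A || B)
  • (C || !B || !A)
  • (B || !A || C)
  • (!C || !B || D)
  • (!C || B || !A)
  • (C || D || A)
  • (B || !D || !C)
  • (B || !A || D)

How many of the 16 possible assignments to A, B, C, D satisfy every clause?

Satisfying assignments:
  A=F B=T C=T D=T
  A=T B=T C=T D=T
That's 2 in total.

2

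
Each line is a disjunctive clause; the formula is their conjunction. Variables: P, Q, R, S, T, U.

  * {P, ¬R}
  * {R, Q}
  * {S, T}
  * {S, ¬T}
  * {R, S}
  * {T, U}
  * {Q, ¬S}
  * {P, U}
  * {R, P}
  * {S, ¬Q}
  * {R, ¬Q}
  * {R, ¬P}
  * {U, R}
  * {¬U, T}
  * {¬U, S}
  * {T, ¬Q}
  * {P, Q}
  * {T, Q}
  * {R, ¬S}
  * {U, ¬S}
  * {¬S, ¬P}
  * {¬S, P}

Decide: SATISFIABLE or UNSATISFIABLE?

UNSATISFIABLE

S = True:
  propagation gives Q=True, R=True, P=True; an empty clause results — contradiction.
S = False:
  propagation gives T=True; an empty clause results — contradiction.
Every branch closes, so no satisfying assignment exists.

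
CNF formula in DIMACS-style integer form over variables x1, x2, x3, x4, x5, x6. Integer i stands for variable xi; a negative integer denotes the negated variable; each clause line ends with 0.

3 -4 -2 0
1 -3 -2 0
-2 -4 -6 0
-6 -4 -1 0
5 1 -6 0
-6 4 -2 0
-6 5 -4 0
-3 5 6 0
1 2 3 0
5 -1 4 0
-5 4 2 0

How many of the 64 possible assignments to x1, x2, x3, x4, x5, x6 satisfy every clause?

10

Split on x4, then x2.
  x4=1, x2=1: remaining (x1,x3,x5,x6) ∈ {(1,1,1,0)} — 1.
  x4=1, x2=0: 5 of the 16 assignments to (x1,x3,x5,x6) work.
  x4=0, x2=1: remaining (x1,x3,x5,x6) ∈ {(0,0,0,0); (0,0,1,0); (1,0,1,0); (1,1,1,0)} — 4.
  x4=0, x2=0: a clause becomes empty — 0.
Total: 1 + 5 + 4 + 0 = 10.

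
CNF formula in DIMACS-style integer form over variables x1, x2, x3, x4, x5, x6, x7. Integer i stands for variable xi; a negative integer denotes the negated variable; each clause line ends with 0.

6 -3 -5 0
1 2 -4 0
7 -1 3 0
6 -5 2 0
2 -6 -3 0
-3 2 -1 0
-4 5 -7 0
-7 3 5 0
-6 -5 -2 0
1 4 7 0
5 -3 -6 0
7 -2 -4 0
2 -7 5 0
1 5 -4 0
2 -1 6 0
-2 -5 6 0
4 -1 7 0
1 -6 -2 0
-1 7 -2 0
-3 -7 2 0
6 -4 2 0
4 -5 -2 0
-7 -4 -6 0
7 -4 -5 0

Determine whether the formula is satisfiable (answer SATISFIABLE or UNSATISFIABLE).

Set x1 = True and propagate.
Set x2 = False and propagate.
  then x3 is forced to False.
  then x7 is forced to True.
  then x5 is forced to True.
  then x6 is forced to True.
  then x4 is forced to False.
So x1 = T, x2 = F, x3 = F, x4 = F, x5 = T, x6 = T, x7 = T is a satisfying assignment.

SATISFIABLE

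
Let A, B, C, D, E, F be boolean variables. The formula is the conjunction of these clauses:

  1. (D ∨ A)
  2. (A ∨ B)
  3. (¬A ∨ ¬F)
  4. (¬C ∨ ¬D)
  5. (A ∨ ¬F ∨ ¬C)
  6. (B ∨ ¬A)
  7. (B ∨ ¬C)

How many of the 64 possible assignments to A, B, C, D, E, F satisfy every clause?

Case analysis on A and B:
  A=T, B=T: E free; 3 ways for (C,D,F) × 2^1 = 6.
  A=T, B=F: a clause becomes empty — 0.
  A=F, B=T: remaining (C,D,E,F) ∈ {(F,T,F,F); (F,T,F,T); (F,T,T,F); (F,T,T,T)} — 4.
  A=F, B=F: a clause becomes empty — 0.
Total: 6 + 0 + 4 + 0 = 10.

10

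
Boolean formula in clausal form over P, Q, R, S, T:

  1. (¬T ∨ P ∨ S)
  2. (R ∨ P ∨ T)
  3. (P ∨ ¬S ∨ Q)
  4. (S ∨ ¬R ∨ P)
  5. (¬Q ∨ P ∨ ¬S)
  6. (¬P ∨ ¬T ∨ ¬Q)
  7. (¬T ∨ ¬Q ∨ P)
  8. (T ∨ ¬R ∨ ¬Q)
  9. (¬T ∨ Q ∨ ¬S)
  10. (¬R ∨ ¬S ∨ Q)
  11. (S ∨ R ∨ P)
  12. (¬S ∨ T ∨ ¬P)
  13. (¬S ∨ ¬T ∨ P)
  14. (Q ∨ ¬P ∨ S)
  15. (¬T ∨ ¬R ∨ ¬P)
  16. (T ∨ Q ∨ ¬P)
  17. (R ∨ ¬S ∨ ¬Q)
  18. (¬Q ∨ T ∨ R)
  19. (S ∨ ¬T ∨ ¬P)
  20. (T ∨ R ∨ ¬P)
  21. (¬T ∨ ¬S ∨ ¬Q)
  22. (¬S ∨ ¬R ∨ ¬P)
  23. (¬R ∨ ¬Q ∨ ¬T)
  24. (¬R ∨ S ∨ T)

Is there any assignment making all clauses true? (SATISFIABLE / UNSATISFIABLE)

UNSATISFIABLE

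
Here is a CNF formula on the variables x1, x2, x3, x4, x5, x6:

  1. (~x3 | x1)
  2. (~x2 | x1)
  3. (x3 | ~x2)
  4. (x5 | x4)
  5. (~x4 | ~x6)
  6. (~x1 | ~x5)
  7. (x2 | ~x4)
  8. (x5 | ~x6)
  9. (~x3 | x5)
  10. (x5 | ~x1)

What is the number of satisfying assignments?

2

Satisfying assignments:
  x1=0 x2=0 x3=0 x4=0 x5=1 x6=0
  x1=0 x2=0 x3=0 x4=0 x5=1 x6=1
That's 2 in total.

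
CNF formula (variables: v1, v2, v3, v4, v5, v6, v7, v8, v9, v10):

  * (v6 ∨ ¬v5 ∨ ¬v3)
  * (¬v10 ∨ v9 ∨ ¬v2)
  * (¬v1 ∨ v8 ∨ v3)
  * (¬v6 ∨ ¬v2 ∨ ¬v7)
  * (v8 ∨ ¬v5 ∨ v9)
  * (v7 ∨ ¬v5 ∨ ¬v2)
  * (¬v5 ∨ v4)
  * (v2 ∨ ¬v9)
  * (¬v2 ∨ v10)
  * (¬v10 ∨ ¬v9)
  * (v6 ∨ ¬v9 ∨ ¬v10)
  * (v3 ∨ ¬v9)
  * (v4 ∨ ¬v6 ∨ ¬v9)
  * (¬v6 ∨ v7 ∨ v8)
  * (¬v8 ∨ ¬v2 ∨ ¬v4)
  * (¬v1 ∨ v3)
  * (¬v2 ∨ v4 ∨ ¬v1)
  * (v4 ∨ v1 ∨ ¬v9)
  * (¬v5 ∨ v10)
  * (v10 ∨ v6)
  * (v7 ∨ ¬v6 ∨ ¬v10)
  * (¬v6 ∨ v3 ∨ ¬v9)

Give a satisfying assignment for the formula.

v5 occurs only negated in the remaining clauses — set v5 = False.
Set v1 = False and propagate.
For the remaining variables, v2 = False, v3 = True, v4 = True, v6 = False, v7 = True, v8 = False, v9 = False, v10 = True works.
Every clause has at least one true literal under this assignment.

v1=F, v2=F, v3=T, v4=T, v5=F, v6=F, v7=T, v8=F, v9=F, v10=T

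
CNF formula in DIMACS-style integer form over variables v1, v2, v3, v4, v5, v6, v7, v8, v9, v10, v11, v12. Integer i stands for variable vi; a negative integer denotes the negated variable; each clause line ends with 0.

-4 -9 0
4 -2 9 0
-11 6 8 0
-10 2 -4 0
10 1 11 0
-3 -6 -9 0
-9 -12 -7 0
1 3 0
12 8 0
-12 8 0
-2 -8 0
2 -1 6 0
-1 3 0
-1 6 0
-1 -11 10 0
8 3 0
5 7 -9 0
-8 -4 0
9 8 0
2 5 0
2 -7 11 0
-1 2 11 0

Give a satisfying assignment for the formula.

v1=False  v2=False  v3=True  v4=False  v5=True  v6=False  v7=False  v8=True  v9=True  v10=True  v11=True  v12=False

v5 occurs only positively in the remaining clauses — set v5 = True.
Set v1 = False and propagate.
  then v3 is forced to True.
Set v2 = False and propagate.
Branch on v4: take v4 = False.
For the remaining variables, v6 = False, v7 = False, v8 = True, v9 = True, v10 = True, v11 = True, v12 = False works.
Every clause has at least one true literal under this assignment.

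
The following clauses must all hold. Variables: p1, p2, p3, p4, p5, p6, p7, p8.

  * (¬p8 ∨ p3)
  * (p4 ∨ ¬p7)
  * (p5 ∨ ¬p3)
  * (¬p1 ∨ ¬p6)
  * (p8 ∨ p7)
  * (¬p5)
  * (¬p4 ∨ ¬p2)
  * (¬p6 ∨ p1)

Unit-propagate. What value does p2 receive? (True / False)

False

(¬p5) stands alone — p5 = False.
In (¬p3 ∨ p5), p5 is now false; ¬p3 must hold, so p3 = False.
In (p3 ∨ ¬p8), p3 is now false; ¬p8 must hold, so p8 = False.
(p7 ∨ p8): since p8 = False, the clause reduces to (p7). p7 = True.
(p4 ∨ ¬p7): since p7 = True, the clause reduces to (p4). p4 = True.
From (¬p4 ∨ ¬p2) and p4 = True: p2 = False.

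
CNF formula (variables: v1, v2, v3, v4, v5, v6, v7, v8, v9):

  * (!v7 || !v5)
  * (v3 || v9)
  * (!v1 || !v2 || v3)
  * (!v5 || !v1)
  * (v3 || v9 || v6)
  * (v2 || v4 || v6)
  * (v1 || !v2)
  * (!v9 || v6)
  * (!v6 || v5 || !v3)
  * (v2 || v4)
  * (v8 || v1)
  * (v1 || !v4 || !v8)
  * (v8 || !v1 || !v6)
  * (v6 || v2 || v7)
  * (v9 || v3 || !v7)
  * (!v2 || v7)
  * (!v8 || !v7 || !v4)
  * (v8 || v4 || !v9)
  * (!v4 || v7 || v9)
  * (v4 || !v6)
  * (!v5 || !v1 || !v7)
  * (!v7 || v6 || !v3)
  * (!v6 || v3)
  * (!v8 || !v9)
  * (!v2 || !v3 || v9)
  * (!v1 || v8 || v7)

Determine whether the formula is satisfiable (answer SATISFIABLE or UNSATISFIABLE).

v6 = True:
  propagation gives v4=True, v3=True, v5=True, v7=False; an empty clause results — contradiction.
v6 = False:
  propagation gives v9=False, v3=True, v7=False, v2=True; an empty clause results — contradiction.
Every branch closes, so no satisfying assignment exists.

UNSATISFIABLE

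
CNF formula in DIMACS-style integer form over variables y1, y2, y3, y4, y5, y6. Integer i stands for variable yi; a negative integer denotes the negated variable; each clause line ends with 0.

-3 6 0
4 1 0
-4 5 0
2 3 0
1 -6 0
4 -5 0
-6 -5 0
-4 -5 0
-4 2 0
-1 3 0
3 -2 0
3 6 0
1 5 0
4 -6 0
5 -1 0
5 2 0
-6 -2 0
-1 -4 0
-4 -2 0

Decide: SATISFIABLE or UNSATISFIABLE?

UNSATISFIABLE

y4 = True:
  propagation gives y5=True; an empty clause results — contradiction.
y4 = False:
  propagation gives y1=True, y5=False; an empty clause results — contradiction.
Every branch closes, so no satisfying assignment exists.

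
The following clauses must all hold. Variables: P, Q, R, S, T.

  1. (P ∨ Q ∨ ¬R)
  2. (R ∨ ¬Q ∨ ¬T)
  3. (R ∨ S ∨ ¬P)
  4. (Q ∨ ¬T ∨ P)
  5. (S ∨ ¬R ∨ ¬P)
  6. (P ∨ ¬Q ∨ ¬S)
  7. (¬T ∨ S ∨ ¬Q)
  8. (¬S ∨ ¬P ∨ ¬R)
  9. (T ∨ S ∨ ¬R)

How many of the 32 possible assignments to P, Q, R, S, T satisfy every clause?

The models are:
  P=0 Q=0 R=0 S=0 T=0
  P=0 Q=0 R=0 S=1 T=0
  P=0 Q=1 R=0 S=0 T=0
  P=1 Q=0 R=0 S=1 T=0
  P=1 Q=0 R=0 S=1 T=1
  P=1 Q=1 R=0 S=1 T=0
That's 6 in total.

6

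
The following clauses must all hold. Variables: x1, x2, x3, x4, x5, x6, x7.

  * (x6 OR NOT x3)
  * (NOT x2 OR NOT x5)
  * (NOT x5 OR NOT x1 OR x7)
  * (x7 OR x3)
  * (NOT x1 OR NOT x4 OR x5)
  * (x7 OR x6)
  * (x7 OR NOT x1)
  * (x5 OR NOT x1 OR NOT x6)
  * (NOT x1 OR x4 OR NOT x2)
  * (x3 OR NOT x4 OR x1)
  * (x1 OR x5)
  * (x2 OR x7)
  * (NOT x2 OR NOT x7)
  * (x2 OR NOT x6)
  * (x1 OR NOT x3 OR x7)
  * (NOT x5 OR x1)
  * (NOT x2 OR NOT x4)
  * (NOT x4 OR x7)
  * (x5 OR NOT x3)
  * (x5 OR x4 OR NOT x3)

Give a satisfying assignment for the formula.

x1=T, x2=F, x3=F, x4=T, x5=T, x6=F, x7=T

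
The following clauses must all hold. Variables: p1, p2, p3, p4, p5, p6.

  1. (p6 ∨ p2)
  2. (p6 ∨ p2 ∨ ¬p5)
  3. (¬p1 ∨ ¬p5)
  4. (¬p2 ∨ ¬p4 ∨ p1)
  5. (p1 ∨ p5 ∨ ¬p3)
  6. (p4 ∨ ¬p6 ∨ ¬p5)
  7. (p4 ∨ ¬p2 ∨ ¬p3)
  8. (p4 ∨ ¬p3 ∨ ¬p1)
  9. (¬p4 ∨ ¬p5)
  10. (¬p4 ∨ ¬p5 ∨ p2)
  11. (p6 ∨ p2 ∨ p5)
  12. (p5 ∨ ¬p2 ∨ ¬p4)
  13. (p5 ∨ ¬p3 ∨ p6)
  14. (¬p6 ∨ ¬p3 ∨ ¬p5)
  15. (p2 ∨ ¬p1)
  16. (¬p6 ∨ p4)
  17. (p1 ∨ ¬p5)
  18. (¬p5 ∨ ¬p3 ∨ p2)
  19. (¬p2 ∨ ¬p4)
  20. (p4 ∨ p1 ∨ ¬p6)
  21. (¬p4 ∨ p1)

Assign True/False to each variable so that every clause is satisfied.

p3 occurs only negated in the remaining clauses — set p3 = False.
Branch on p1: take p1 = True.
  then p5 is forced to False.
  then p2 is forced to True.
  then p4 is forced to False.
  then p6 is forced to False.
Every clause has at least one true literal under this assignment.

p1=True  p2=True  p3=False  p4=False  p5=False  p6=False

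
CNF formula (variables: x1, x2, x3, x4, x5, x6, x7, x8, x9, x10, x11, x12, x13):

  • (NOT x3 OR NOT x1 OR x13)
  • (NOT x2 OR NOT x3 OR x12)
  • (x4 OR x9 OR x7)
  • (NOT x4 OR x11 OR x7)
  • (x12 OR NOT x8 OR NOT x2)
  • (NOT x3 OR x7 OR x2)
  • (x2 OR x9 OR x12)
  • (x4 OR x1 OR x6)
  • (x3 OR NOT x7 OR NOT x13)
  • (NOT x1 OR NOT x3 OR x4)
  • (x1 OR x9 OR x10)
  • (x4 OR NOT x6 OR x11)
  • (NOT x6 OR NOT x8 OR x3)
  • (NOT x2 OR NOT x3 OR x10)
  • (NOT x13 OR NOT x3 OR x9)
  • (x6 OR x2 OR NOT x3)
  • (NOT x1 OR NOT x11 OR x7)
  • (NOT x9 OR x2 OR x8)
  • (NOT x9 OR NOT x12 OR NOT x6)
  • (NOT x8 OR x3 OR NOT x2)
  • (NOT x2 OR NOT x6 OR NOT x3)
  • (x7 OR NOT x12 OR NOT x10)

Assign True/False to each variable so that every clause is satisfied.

Set x1 = True and propagate.
Try x2 = False.
The remaining clauses are satisfied by x3 = False, x4 = False, x5 = False, x6 = False, x7 = True, x8 = True, x9 = True, x10 = False, x11 = True, x12 = False, x13 = False.
Every clause has at least one true literal under this assignment.

x1=T, x2=F, x3=F, x4=F, x5=F, x6=F, x7=T, x8=T, x9=T, x10=F, x11=T, x12=F, x13=F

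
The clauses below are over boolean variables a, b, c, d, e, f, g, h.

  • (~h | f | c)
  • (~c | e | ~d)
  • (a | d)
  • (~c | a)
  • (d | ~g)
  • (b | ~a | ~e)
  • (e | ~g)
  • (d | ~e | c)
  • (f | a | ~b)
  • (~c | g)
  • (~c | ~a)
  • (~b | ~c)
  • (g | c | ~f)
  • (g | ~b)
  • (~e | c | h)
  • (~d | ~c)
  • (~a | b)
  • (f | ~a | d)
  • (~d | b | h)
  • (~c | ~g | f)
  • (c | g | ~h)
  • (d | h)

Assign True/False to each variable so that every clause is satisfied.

a=False  b=True  c=False  d=True  e=True  f=True  g=True  h=True

Branch on a: take a = False.
  then d is forced to True.
  then c is forced to False.
Branch on b: take b = True.
  then f is forced to True.
  then g is forced to True.
  then e is forced to True.
  then h is forced to True.
Every clause has at least one true literal under this assignment.
Check each clause:
  1. (f | c | ~h) — f is true.
  2. (~c | e | ~d) — ~c is true.
  3. (d | a) — d is true.
  4. (~c | a) — ~c is true.
  5. (d | ~g) — d is true.
  6. (b | ~a | ~e) — b is true.
  7. (~g | e) — e is true.
  8. (c | ~e | d) — d is true.
  9. (f | a | ~b) — f is true.
  10. (~c | g) — ~c is true.
  11. (~c | ~a) — ~c is true.
  12. (~b | ~c) — ~c is true.
  13. (g | ~f | c) — g is true.
  14. (~b | g) — g is true.
  15. (c | ~e | h) — h is true.
  16. (~c | ~d) — ~c is true.
  17. (b | ~a) — b is true.
  18. (d | ~a | f) — d is true.
  19. (b | h | ~d) — h is true.
  20. (f | ~g | ~c) — ~c is true.
  21. (c | ~h | g) — g is true.
  22. (d | h) — h is true.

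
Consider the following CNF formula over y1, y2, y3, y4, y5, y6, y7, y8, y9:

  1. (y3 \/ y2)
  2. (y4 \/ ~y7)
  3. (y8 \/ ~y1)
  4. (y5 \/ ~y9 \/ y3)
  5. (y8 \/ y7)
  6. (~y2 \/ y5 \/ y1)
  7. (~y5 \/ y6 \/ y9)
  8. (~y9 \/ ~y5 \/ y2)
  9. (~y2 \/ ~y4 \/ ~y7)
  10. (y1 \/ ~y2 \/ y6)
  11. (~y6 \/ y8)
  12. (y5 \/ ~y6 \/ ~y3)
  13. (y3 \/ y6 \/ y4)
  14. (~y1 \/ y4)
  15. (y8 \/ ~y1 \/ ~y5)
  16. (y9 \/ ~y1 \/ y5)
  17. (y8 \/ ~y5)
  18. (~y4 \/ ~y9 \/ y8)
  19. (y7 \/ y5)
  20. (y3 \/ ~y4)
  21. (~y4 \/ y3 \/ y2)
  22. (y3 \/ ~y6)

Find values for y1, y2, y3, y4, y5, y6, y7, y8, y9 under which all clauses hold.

y1=False, y2=False, y3=True, y4=True, y5=True, y6=True, y7=False, y8=True, y9=False

Pure literal: y8 appears only positively; assign y8 = True.
Branch on y1: take y1 = False.
Branch on y2: take y2 = False.
  then y3 is forced to True.
Branch on y4: take y4 = True.
For the remaining variables, y5 = True, y6 = True, y7 = False, y9 = False works.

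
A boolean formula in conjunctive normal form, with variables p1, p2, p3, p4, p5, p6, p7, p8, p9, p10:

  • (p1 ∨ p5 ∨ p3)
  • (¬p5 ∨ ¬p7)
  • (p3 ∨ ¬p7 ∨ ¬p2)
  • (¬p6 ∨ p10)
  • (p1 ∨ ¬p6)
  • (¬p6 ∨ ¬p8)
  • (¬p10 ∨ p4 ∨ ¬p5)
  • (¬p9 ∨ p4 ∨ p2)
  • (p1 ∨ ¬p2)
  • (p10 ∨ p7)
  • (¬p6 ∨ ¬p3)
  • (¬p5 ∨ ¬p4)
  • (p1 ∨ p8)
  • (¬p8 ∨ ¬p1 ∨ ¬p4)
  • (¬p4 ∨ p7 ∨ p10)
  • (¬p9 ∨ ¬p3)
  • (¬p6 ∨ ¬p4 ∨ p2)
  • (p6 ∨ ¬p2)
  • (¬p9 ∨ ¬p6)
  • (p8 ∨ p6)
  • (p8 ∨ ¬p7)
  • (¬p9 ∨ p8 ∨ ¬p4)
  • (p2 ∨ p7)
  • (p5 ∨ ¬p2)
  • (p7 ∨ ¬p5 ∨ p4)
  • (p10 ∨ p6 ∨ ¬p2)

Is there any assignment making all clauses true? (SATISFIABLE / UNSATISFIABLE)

Pure literal: p9 appears only negated; assign p9 = False.
Set p1 = False and propagate.
  then p6 is forced to False.
  then p2 is forced to False.
  then p8 is forced to True.
  then p7 is forced to True.
  then p5 is forced to False.
  then p3 is forced to True.
p4, p10 are now unconstrained; take p4 = False, p10 = False.
So p1=False, p2=False, p3=True, p4=False, p5=False, p6=False, p7=True, p8=True, p9=False, p10=False is a satisfying assignment.

SATISFIABLE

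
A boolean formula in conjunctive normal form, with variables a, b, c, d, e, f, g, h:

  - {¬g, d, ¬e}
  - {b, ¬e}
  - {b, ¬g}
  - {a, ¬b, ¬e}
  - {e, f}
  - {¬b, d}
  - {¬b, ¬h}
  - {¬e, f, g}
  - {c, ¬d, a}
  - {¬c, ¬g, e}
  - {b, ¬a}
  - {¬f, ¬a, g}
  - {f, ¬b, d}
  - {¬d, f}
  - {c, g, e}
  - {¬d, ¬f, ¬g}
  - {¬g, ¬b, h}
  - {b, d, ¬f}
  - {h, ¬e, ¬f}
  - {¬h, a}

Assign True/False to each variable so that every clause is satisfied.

a=F, b=F, c=T, d=T, e=F, f=T, g=F, h=F

Check each clause:
  1. {¬g, d, ¬e} — ¬g is true.
  2. {¬e, b} — ¬e is true.
  3. {b, ¬g} — ¬g is true.
  4. {a, ¬b, ¬e} — ¬e is true.
  5. {f, e} — f is true.
  6. {d, ¬b} — d is true.
  7. {¬b, ¬h} — ¬h is true.
  8. {g, f, ¬e} — ¬e is true.
  9. {¬d, a, c} — c is true.
  10. {e, ¬c, ¬g} — ¬g is true.
  11. {¬a, b} — ¬a is true.
  12. {¬a, ¬f, g} — ¬a is true.
  13. {d, f, ¬b} — d is true.
  14. {¬d, f} — f is true.
  15. {c, g, e} — c is true.
  16. {¬g, ¬d, ¬f} — ¬g is true.
  17. {h, ¬g, ¬b} — ¬g is true.
  18. {¬f, d, b} — d is true.
  19. {¬e, ¬f, h} — ¬e is true.
  20. {¬h, a} — ¬h is true.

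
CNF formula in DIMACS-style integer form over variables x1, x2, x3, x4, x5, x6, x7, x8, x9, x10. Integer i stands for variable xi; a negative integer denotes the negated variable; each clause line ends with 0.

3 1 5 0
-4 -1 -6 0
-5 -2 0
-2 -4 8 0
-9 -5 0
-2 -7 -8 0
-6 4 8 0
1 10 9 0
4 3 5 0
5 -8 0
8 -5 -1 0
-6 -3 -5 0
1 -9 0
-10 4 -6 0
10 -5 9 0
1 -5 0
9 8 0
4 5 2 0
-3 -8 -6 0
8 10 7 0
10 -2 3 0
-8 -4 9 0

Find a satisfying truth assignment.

x1=1  x2=0  x3=1  x4=0  x5=1  x6=0  x7=1  x8=1  x9=0  x10=1

Check each clause:
  1. {x1, x3, x5} — x1 is true.
  2. {¬x4, ¬x1, ¬x6} — ¬x6 is true.
  3. {¬x2, ¬x5} — ¬x2 is true.
  4. {¬x4, x8, ¬x2} — x8 is true.
  5. {¬x5, ¬x9} — ¬x9 is true.
  6. {¬x8, ¬x7, ¬x2} — ¬x2 is true.
  7. {x4, x8, ¬x6} — x8 is true.
  8. {x9, x10, x1} — x1 is true.
  9. {x5, x3, x4} — x3 is true.
  10. {x5, ¬x8} — x5 is true.
  11. {x8, ¬x1, ¬x5} — x8 is true.
  12. {¬x5, ¬x3, ¬x6} — ¬x6 is true.
  13. {x1, ¬x9} — x1 is true.
  14. {¬x6, x4, ¬x10} — ¬x6 is true.
  15. {x9, ¬x5, x10} — x10 is true.
  16. {¬x5, x1} — x1 is true.
  17. {x9, x8} — x8 is true.
  18. {x5, x2, x4} — x5 is true.
  19. {¬x3, ¬x6, ¬x8} — ¬x6 is true.
  20. {x7, x8, x10} — x8 is true.
  21. {¬x2, x3, x10} — x10 is true.
  22. {¬x8, x9, ¬x4} — ¬x4 is true.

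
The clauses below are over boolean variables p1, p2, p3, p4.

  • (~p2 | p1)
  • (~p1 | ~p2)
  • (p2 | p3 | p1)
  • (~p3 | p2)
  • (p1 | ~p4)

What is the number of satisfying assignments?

Satisfying assignments:
  p1=1 p2=0 p3=0 p4=0
  p1=1 p2=0 p3=0 p4=1
That's 2 in total.

2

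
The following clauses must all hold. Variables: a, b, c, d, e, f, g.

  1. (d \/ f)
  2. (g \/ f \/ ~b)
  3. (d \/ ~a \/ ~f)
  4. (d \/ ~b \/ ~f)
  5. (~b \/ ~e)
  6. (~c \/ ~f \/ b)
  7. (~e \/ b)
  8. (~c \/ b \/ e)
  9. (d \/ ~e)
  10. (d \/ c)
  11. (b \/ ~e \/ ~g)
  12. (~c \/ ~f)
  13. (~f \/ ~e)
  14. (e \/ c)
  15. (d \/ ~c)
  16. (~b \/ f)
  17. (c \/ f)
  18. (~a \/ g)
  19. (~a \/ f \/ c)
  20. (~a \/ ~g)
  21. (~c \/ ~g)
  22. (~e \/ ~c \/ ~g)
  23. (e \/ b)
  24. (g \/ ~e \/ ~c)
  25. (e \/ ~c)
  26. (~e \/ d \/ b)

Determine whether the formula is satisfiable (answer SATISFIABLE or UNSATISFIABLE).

c = True:
  propagation gives f=False, d=True, b=False, e=False; an empty clause results — contradiction.
c = False:
  propagation gives d=True, e=True, b=False; an empty clause results — contradiction.
Every branch closes, so no satisfying assignment exists.

UNSATISFIABLE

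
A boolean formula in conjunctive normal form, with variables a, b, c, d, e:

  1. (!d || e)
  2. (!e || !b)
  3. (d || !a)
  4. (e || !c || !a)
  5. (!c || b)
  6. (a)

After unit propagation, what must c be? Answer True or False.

False

Unit clause (a) sets a = True.
(d || !a): since a = True, the clause reduces to (d). d = True.
In (!d || e), !d is now false; e must hold, so e = True.
(!e || !b) with e = True leaves only !b, so b = False.
From (b || !c) and b = False: c = False.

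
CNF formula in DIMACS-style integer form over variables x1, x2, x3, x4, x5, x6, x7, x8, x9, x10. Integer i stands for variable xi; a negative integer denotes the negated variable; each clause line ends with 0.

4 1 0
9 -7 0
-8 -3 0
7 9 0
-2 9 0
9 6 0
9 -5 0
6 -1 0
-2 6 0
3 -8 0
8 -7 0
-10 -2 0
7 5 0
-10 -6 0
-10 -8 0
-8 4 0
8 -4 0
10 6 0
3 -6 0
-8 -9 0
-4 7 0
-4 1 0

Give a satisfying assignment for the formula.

Set x1 = True and propagate.
  then x6 is forced to True.
  then x10 is forced to False.
  then x3 is forced to True.
  then x8 is forced to False.
  then x7 is forced to False.
  then x9 is forced to True.
  then x5 is forced to True.
  then x4 is forced to False.
x2 is now unconstrained; take x2 = True.

x1=T, x2=T, x3=T, x4=F, x5=T, x6=T, x7=F, x8=F, x9=T, x10=F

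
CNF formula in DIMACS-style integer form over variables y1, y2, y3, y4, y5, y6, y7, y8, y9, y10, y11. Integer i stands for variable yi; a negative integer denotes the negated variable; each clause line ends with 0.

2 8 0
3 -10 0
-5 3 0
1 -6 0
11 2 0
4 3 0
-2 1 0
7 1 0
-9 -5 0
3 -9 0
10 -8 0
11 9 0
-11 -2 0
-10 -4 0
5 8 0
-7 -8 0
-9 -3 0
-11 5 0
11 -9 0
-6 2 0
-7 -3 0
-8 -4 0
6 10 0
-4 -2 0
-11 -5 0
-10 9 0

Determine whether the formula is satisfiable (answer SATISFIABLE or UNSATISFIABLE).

UNSATISFIABLE

y2 = True:
  propagation gives y1=True, y11=False, y9=True; an empty clause results — contradiction.
y2 = False:
  propagation gives y8=True, y11=True, y10=True, y3=True; an empty clause results — contradiction.
Every branch closes, so no satisfying assignment exists.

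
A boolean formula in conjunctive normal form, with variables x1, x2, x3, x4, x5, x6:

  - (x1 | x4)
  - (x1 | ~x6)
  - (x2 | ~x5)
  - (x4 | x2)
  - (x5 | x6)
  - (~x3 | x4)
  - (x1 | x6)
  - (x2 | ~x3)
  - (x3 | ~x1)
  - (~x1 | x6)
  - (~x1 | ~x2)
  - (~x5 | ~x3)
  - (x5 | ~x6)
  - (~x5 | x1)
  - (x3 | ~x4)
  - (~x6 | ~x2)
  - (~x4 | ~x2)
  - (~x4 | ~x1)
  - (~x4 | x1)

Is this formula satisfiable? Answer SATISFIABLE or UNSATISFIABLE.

x1 = True:
  propagation gives x3=True, x4=True; an empty clause results — contradiction.
x1 = False:
  propagation gives x4=True; an empty clause results — contradiction.
Every branch closes, so no satisfying assignment exists.

UNSATISFIABLE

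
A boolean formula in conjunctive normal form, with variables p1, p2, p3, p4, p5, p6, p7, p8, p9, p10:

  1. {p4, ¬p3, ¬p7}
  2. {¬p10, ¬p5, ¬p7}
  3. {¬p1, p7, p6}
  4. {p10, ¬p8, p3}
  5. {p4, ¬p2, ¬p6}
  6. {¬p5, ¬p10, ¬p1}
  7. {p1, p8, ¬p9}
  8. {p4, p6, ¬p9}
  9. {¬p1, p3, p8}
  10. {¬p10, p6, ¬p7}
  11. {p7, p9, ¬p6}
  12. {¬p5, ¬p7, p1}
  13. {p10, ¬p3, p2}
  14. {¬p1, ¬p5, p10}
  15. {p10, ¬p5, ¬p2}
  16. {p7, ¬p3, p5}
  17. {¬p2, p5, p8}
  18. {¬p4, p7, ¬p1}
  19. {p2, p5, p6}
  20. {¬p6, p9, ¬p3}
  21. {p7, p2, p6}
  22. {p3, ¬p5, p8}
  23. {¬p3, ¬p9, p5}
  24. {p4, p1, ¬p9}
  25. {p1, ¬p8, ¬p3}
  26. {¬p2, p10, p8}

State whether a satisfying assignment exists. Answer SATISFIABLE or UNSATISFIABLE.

SATISFIABLE

Try p1 = False.
Try p2 = False.
Branch on p3: take p3 = False.
For the remaining variables, p4 = False, p5 = False, p6 = True, p7 = True, p8 = False, p9 = False, p10 = True works.
So p1=False, p2=False, p3=False, p4=False, p5=False, p6=True, p7=True, p8=False, p9=False, p10=True is a satisfying assignment.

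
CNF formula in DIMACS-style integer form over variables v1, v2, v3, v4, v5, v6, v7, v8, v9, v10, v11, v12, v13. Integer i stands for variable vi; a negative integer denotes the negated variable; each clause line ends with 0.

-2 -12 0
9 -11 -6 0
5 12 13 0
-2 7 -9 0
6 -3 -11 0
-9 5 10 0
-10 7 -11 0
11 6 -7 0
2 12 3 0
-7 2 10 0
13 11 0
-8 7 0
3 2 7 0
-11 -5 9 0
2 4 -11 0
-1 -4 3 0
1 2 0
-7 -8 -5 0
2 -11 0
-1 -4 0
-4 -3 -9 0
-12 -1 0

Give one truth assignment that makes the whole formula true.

v1=1, v2=1, v3=0, v4=0, v5=0, v6=1, v7=0, v8=0, v9=0, v10=1, v11=0, v12=0, v13=1

v8 occurs only negated in the remaining clauses — set v8 = False.
v13 occurs only positively in the remaining clauses — set v13 = True.
Try v1 = True.
  then v4 is forced to False.
  then v12 is forced to False.
Branch on v2: take v2 = True.
Branch on v3: take v3 = False.
The remaining clauses are satisfied by v5 = False, v6 = True, v7 = False, v9 = False, v10 = True, v11 = False.
Every clause has at least one true literal under this assignment.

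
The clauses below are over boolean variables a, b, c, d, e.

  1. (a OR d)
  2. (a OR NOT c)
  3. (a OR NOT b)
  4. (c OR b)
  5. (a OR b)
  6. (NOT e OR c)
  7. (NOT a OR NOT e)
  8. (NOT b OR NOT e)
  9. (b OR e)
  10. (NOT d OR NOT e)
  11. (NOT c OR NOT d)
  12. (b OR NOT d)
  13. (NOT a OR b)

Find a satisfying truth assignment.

a = 1, b = 1, c = 1, d = 0, e = 0

Branch on a: take a = True.
  then e is forced to False.
  then b is forced to True.
Try c = True.
  then d is forced to False.
Every clause has at least one true literal under this assignment.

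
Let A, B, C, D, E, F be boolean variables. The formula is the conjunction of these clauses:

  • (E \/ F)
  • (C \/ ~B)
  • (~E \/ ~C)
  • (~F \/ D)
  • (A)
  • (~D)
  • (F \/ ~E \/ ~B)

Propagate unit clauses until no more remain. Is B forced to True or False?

(A) is a unit clause: A = True.
(~D) stands alone — D = False.
(~F \/ D) with D = False leaves only ~F, so F = False.
(F \/ E) with F = False leaves only E, so E = True.
From (~C \/ ~E) and E = True: C = False.
In (C \/ ~B), C is now false; ~B must hold, so B = False.

False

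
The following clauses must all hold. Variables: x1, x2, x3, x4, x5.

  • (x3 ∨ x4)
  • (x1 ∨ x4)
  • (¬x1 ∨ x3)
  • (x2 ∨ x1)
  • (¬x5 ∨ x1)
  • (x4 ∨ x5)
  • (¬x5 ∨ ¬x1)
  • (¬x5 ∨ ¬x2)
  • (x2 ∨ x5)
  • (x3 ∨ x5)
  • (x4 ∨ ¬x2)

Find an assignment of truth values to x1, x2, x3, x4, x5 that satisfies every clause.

Pure literal: x3 appears only positively; assign x3 = True.
Pure literal: x4 appears only positively; assign x4 = True.
Set x1 = False and propagate.
  then x2 is forced to True.
  then x5 is forced to False.

x1=F, x2=T, x3=T, x4=T, x5=F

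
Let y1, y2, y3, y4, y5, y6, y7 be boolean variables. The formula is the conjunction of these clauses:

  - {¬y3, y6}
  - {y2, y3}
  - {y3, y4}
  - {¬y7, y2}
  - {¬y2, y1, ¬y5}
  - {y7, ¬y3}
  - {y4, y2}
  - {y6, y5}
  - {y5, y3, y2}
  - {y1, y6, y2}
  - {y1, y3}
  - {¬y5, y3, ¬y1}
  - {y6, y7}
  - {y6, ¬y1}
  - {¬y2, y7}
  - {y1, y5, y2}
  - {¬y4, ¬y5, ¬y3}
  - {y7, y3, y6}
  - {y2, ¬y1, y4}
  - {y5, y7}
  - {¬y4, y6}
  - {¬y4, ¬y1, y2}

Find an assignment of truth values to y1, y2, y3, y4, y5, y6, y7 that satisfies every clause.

Pure literal: y6 appears only positively; assign y6 = True.
Set y1 = True and propagate.
Set y2 = True and propagate.
  then y7 is forced to True.
Branch on y3: take y3 = True.
For the remaining variables, y4 = False, y5 = True works.
Check each clause:
  1. {y6, ¬y3} — y6 is true.
  2. {y3, y2} — y2 is true.
  3. {y3, y4} — y3 is true.
  4. {y2, ¬y7} — y2 is true.
  5. {¬y5, y1, ¬y2} — y1 is true.
  6. {¬y3, y7} — y7 is true.
  7. {y4, y2} — y2 is true.
  8. {y5, y6} — y5 is true.
  9. {y5, y3, y2} — y2 is true.
  10. {y2, y6, y1} — y1 is true.
  11. {y1, y3} — y1 is true.
  12. {¬y1, y3, ¬y5} — y3 is true.
  13. {y7, y6} — y6 is true.
  14. {y6, ¬y1} — y6 is true.
  15. {y7, ¬y2} — y7 is true.
  16. {y1, y5, y2} — y1 is true.
  17. {¬y4, ¬y5, ¬y3} — ¬y4 is true.
  18. {y3, y6, y7} — y3 is true.
  19. {y4, ¬y1, y2} — y2 is true.
  20. {y7, y5} — y5 is true.
  21. {¬y4, y6} — ¬y4 is true.
  22. {¬y1, y2, ¬y4} — y2 is true.

y1 = True, y2 = True, y3 = True, y4 = False, y5 = True, y6 = True, y7 = True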